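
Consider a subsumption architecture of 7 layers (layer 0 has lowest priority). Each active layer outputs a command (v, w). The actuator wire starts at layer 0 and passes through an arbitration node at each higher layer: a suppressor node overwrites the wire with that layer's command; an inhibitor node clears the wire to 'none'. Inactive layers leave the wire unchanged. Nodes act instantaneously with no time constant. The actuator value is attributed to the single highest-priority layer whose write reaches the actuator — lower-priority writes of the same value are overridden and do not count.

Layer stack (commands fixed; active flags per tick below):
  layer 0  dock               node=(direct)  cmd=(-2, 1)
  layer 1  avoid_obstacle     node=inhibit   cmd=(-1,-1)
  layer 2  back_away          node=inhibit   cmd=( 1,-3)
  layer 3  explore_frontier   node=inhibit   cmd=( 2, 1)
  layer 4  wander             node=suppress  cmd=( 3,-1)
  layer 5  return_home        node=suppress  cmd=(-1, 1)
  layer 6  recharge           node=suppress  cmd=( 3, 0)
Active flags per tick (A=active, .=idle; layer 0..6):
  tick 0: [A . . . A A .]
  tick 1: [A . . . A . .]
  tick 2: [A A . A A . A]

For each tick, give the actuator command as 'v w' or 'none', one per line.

-1 1
3 -1
3 0

tick 0:
  L0 dock: active, feeds wire = (-2, 1)
  L1 avoid_obstacle: idle → wire stays (-2, 1)
  L2 back_away: idle → wire stays (-2, 1)
  L3 explore_frontier: idle → wire stays (-2, 1)
  L4 wander: active, suppressor → wire = (3, -1)
  L5 return_home: active, suppressor → wire = (-1, 1)
  L6 recharge: idle → wire stays (-1, 1)
  actuator = (-1, 1)
tick 1:
  L0 dock: active, feeds wire = (-2, 1)
  L1 avoid_obstacle: idle → wire stays (-2, 1)
  L2 back_away: idle → wire stays (-2, 1)
  L3 explore_frontier: idle → wire stays (-2, 1)
  L4 wander: active, suppressor → wire = (3, -1)
  L5 return_home: idle → wire stays (3, -1)
  L6 recharge: idle → wire stays (3, -1)
  actuator = (3, -1)
tick 2:
  L0 dock: active, feeds wire = (-2, 1)
  L1 avoid_obstacle: active, inhibitor → wire = none
  L2 back_away: idle → wire stays none
  L3 explore_frontier: active, inhibitor → wire = none
  L4 wander: active, suppressor → wire = (3, -1)
  L5 return_home: idle → wire stays (3, -1)
  L6 recharge: active, suppressor → wire = (3, 0)
  actuator = (3, 0)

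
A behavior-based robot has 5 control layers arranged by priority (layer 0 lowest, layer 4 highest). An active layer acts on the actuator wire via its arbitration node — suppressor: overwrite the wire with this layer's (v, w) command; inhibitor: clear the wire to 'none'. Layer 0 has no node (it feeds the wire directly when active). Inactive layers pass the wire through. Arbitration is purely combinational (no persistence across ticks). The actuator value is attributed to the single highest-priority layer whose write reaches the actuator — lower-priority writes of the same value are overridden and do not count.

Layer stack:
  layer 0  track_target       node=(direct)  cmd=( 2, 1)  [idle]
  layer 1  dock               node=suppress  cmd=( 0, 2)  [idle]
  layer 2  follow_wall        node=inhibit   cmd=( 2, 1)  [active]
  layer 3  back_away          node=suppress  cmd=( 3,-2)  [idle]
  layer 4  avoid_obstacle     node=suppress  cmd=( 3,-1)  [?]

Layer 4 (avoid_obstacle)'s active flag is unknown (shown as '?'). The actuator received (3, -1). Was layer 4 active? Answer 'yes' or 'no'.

If layer 4 is active=yes:
  actuator would be (3, -1)
If layer 4 is active=no:
  actuator would be none
Observed (3, -1), so layer 4 was active.

yes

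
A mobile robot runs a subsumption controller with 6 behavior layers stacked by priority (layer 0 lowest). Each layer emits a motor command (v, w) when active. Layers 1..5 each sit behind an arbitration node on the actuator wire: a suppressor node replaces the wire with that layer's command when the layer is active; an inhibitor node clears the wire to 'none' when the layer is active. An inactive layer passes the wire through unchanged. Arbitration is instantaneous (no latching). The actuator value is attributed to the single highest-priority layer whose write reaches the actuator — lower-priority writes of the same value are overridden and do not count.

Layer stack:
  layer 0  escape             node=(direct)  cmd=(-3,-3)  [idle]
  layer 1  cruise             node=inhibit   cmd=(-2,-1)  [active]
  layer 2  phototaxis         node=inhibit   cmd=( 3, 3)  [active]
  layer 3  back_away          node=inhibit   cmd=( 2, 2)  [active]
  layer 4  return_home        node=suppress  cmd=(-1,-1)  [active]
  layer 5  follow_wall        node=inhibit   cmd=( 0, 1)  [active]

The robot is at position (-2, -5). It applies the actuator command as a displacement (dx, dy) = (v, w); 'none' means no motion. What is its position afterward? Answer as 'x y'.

[0] escape off; wire := none
[1] cruise on (inhibit); wire := none
[2] phototaxis on (inhibit); wire := none
[3] back_away on (inhibit); wire := none
[4] return_home on (suppress); wire := (-1, -1)
[5] follow_wall on (inhibit); wire := none
output none
position: (-2, -5) + none = (-2, -5)

-2 -5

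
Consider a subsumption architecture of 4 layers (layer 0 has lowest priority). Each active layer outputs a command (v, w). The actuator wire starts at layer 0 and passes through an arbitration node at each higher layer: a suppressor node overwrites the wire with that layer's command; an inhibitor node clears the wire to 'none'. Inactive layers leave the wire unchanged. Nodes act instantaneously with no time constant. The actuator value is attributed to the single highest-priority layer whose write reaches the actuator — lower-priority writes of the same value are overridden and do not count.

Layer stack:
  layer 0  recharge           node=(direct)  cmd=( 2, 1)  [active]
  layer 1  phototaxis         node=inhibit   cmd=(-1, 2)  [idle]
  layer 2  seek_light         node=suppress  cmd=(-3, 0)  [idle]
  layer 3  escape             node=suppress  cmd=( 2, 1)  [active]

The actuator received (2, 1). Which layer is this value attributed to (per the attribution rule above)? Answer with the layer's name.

layer 0 (recharge) active — direct: (2, 1)
layer 1 (phototaxis) idle — unchanged: (2, 1)
layer 2 (seek_light) idle — unchanged: (2, 1)
layer 3 (escape) active — suppresses: (2, 1)
→ actuator (2, 1)
last writer: layer 3 = escape

escape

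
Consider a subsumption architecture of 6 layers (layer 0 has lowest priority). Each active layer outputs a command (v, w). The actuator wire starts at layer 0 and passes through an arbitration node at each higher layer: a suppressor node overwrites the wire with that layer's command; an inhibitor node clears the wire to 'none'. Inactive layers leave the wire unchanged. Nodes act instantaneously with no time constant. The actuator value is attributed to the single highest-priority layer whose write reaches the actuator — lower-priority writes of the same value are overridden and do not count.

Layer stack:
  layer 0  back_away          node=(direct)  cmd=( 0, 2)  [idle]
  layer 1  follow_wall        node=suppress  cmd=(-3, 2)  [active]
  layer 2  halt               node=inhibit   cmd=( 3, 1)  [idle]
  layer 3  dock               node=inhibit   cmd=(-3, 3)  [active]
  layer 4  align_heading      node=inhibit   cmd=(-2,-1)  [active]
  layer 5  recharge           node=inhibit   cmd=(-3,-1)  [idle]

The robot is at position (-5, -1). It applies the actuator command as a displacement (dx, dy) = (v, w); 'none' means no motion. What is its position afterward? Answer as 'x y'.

-5 -1

[0] back_away off; wire := none
[1] follow_wall on (suppress); wire := (-3, 2)
[2] halt off; pass (-3, 2)
[3] dock on (inhibit); wire := none
[4] align_heading on (inhibit); wire := none
[5] recharge off; pass none
output none
position: (-5, -1) + none = (-5, -1)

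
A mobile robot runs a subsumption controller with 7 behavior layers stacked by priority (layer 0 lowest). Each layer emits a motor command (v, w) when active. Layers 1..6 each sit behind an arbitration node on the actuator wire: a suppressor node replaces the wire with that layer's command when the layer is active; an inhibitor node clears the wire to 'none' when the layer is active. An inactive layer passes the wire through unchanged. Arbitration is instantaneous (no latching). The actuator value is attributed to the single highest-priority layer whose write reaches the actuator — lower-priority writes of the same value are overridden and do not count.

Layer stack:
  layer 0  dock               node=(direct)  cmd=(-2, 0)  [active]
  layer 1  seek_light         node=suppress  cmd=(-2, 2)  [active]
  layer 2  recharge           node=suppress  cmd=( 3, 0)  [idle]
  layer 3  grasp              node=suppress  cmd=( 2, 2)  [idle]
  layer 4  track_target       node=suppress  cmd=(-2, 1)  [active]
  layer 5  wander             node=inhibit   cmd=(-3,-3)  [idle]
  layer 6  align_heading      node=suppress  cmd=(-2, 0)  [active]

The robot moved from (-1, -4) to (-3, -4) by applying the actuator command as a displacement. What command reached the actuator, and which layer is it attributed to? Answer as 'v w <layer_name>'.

-2 0 align_heading

displacement = (-3, -4) − (-1, -4) = (-2, 0)
L0 dock: active, feeds wire = (-2, 0)
L1 seek_light: active, suppressor → wire = (-2, 2)
L2 recharge: idle → wire stays (-2, 2)
L3 grasp: idle → wire stays (-2, 2)
L4 track_target: active, suppressor → wire = (-2, 1)
L5 wander: idle → wire stays (-2, 1)
L6 align_heading: active, suppressor → wire = (-2, 0)
actuator = (-2, 0) — from layer 6 (align_heading)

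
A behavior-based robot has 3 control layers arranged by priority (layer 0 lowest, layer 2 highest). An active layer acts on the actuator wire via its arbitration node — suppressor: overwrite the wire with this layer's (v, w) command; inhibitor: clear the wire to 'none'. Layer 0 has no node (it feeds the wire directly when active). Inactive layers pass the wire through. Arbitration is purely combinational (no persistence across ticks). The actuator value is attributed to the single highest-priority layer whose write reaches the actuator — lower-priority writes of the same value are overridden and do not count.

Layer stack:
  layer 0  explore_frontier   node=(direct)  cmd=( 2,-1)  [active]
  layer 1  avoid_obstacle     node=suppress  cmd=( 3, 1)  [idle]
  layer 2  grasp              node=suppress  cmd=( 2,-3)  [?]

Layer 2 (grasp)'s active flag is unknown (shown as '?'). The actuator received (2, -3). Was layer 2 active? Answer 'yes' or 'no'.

yes

If layer 2 is active=yes:
  actuator would be (2, -3)
If layer 2 is active=no:
  actuator would be (2, -1)
Observed (2, -3), so layer 2 was active.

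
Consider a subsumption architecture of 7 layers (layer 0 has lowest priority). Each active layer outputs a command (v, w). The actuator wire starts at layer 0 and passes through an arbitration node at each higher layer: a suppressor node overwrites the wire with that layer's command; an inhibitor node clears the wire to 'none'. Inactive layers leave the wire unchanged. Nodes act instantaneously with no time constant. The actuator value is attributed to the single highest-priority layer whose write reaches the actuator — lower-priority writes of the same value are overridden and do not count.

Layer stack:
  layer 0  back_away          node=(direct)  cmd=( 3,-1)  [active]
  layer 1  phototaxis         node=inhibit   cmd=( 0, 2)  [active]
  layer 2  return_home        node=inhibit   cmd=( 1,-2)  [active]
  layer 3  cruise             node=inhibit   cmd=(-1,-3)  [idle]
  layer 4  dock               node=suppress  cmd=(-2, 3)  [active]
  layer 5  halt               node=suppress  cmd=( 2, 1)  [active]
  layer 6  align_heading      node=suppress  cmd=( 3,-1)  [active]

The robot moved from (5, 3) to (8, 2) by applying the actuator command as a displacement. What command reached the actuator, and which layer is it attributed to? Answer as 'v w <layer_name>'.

3 -1 align_heading

displacement = (8, 2) − (5, 3) = (3, -1)
layer 0 (back_away) active — direct: (3, -1)
layer 1 (phototaxis) active — inhibits: none
layer 2 (return_home) active — inhibits: none
layer 3 (cruise) idle — unchanged: none
layer 4 (dock) active — suppresses: (-2, 3)
layer 5 (halt) active — suppresses: (2, 1)
layer 6 (align_heading) active — suppresses: (3, -1)
→ actuator (3, -1) — from layer 6 (align_heading)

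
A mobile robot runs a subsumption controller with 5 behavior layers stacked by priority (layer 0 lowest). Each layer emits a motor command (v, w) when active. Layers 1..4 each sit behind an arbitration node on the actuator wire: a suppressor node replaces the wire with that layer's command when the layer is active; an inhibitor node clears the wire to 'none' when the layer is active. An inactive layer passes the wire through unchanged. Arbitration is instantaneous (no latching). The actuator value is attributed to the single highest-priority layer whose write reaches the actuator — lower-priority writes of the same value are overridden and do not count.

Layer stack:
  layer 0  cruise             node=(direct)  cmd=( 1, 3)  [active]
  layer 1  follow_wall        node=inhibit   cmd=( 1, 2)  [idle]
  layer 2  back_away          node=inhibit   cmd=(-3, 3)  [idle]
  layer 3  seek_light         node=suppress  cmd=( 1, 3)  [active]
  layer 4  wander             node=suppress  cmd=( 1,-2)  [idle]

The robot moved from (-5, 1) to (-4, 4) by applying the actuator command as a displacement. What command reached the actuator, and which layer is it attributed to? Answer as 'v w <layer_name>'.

displacement = (-4, 4) − (-5, 1) = (1, 3)
L0 cruise: active, feeds wire = (1, 3)
L1 follow_wall: idle → wire stays (1, 3)
L2 back_away: idle → wire stays (1, 3)
L3 seek_light: active, suppressor → wire = (1, 3)
L4 wander: idle → wire stays (1, 3)
actuator = (1, 3) — from layer 3 (seek_light)

1 3 seek_light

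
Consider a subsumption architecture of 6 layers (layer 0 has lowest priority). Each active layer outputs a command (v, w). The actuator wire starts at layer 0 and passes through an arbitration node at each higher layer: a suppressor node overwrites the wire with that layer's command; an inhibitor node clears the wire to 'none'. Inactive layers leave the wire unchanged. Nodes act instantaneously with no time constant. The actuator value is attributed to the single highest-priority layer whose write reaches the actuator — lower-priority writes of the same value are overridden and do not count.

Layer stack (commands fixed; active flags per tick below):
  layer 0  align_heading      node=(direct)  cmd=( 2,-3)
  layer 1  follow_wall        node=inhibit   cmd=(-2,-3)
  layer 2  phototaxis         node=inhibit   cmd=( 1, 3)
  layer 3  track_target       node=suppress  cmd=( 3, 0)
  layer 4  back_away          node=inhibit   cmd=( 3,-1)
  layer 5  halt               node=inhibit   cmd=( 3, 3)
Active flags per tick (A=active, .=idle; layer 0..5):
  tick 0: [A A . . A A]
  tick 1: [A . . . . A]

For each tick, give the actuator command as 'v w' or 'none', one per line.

none
none

tick 0:
  L0 align_heading: active, feeds wire = (2, -3)
  L1 follow_wall: active, inhibitor → wire = none
  L2 phototaxis: idle → wire stays none
  L3 track_target: idle → wire stays none
  L4 back_away: active, inhibitor → wire = none
  L5 halt: active, inhibitor → wire = none
  actuator = none
tick 1:
  L0 align_heading: active, feeds wire = (2, -3)
  L1 follow_wall: idle → wire stays (2, -3)
  L2 phototaxis: idle → wire stays (2, -3)
  L3 track_target: idle → wire stays (2, -3)
  L4 back_away: idle → wire stays (2, -3)
  L5 halt: active, inhibitor → wire = none
  actuator = none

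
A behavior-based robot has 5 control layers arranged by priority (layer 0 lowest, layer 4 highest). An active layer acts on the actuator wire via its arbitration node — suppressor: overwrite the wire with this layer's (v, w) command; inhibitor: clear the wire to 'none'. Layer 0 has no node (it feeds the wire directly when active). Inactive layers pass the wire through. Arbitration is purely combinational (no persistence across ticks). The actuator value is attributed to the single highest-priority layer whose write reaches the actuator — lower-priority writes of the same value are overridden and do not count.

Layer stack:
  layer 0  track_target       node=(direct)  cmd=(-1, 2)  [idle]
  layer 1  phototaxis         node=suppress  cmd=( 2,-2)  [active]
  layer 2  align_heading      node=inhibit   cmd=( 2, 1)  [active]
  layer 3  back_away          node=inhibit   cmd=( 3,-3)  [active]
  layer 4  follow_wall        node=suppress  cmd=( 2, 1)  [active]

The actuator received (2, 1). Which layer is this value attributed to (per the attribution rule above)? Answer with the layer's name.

follow_wall

layer 0 (track_target) idle — none
layer 1 (phototaxis) active — suppresses: (2, -2)
layer 2 (align_heading) active — inhibits: none
layer 3 (back_away) active — inhibits: none
layer 4 (follow_wall) active — suppresses: (2, 1)
→ actuator (2, 1)
last writer: layer 4 = follow_wall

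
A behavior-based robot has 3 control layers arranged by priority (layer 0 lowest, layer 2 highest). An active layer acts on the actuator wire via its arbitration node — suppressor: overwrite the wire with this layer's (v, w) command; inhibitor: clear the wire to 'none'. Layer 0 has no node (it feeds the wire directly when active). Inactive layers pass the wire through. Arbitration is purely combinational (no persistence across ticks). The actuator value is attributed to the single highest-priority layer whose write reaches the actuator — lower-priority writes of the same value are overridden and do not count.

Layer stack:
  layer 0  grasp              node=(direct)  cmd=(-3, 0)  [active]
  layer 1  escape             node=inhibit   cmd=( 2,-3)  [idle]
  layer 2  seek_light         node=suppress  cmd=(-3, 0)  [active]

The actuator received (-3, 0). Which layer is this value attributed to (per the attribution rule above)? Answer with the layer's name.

seek_light

L0 grasp: active, feeds wire = (-3, 0)
L1 escape: idle → wire stays (-3, 0)
L2 seek_light: active, suppressor → wire = (-3, 0)
actuator = (-3, 0)
last writer: layer 2 = seek_light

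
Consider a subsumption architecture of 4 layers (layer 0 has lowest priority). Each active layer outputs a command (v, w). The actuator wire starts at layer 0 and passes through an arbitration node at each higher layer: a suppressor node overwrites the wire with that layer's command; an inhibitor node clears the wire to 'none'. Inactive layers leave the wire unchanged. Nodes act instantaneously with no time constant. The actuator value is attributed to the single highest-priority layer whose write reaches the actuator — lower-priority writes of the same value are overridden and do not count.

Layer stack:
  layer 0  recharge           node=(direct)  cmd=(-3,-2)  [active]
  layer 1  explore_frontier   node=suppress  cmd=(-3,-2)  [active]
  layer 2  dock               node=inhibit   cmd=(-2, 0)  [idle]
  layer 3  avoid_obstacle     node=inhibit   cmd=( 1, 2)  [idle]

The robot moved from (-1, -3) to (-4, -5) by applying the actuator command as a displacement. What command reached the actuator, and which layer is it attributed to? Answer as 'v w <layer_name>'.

-3 -2 explore_frontier

displacement = (-4, -5) − (-1, -3) = (-3, -2)
[0] recharge on; wire := (-3, -2)
[1] explore_frontier on (suppress); wire := (-3, -2)
[2] dock off; pass (-3, -2)
[3] avoid_obstacle off; pass (-3, -2)
output (-3, -2) — from layer 1 (explore_frontier)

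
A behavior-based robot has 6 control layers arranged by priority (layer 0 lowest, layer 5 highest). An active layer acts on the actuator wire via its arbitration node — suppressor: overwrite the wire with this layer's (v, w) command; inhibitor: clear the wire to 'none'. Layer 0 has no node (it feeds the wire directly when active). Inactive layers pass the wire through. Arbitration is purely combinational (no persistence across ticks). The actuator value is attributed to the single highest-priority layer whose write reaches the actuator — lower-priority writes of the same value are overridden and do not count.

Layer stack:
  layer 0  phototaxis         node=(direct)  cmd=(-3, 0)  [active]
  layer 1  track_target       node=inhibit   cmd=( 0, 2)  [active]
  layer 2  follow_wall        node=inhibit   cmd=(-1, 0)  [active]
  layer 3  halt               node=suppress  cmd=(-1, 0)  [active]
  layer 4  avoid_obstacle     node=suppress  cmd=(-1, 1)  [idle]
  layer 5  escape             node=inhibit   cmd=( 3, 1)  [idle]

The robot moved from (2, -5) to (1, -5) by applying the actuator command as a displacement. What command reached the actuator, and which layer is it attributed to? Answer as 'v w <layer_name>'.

-1 0 halt

displacement = (1, -5) − (2, -5) = (-1, 0)
[0] phototaxis on; wire := (-3, 0)
[1] track_target on (inhibit); wire := none
[2] follow_wall on (inhibit); wire := none
[3] halt on (suppress); wire := (-1, 0)
[4] avoid_obstacle off; pass (-1, 0)
[5] escape off; pass (-1, 0)
output (-1, 0) — from layer 3 (halt)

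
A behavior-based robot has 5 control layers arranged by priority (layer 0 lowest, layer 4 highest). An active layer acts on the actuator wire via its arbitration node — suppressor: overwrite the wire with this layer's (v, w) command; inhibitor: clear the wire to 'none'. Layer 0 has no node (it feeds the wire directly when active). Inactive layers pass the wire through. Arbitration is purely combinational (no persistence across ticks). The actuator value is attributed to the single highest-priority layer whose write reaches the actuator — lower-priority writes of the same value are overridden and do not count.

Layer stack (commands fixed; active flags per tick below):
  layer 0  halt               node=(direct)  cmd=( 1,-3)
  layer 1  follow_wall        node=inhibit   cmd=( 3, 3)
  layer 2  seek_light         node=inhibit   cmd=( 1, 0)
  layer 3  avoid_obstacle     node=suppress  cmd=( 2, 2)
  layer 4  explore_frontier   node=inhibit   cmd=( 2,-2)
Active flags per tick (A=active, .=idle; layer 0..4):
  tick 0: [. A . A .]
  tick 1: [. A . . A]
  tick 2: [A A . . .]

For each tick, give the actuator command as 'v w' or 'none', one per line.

2 2
none
none

tick 0:
  [0] halt off; wire := none
  [1] follow_wall on (inhibit); wire := none
  [2] seek_light off; pass none
  [3] avoid_obstacle on (suppress); wire := (2, 2)
  [4] explore_frontier off; pass (2, 2)
  output (2, 2)
tick 1:
  [0] halt off; wire := none
  [1] follow_wall on (inhibit); wire := none
  [2] seek_light off; pass none
  [3] avoid_obstacle off; pass none
  [4] explore_frontier on (inhibit); wire := none
  output none
tick 2:
  [0] halt on; wire := (1, -3)
  [1] follow_wall on (inhibit); wire := none
  [2] seek_light off; pass none
  [3] avoid_obstacle off; pass none
  [4] explore_frontier off; pass none
  output none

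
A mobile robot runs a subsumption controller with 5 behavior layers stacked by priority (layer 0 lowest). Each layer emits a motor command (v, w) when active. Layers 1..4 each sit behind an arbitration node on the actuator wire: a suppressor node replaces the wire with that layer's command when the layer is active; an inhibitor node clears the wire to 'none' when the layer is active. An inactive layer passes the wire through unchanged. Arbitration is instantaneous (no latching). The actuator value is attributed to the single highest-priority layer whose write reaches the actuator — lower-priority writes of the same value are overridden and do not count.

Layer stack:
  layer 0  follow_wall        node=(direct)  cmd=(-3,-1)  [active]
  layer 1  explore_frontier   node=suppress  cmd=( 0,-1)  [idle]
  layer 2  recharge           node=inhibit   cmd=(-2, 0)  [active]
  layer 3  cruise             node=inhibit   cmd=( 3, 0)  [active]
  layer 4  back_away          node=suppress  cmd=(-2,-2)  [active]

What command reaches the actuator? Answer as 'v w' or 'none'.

L0 follow_wall: active, feeds wire = (-3, -1)
L1 explore_frontier: idle → wire stays (-3, -1)
L2 recharge: active, inhibitor → wire = none
L3 cruise: active, inhibitor → wire = none
L4 back_away: active, suppressor → wire = (-2, -2)
actuator = (-2, -2)

-2 -2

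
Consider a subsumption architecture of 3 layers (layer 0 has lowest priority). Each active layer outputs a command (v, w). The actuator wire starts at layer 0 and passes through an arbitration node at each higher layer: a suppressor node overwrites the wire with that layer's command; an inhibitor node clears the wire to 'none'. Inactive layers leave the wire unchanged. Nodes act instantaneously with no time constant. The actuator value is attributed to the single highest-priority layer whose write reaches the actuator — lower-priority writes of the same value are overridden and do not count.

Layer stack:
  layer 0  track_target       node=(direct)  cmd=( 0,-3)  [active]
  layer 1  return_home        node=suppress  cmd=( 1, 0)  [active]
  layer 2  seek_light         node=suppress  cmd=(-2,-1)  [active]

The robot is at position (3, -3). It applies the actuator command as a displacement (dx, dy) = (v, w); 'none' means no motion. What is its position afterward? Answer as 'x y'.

1 -4

L0 track_target: active, feeds wire = (0, -3)
L1 return_home: active, suppressor → wire = (1, 0)
L2 seek_light: active, suppressor → wire = (-2, -1)
actuator = (-2, -1)
position: (3, -3) + (-2, -1) = (1, -4)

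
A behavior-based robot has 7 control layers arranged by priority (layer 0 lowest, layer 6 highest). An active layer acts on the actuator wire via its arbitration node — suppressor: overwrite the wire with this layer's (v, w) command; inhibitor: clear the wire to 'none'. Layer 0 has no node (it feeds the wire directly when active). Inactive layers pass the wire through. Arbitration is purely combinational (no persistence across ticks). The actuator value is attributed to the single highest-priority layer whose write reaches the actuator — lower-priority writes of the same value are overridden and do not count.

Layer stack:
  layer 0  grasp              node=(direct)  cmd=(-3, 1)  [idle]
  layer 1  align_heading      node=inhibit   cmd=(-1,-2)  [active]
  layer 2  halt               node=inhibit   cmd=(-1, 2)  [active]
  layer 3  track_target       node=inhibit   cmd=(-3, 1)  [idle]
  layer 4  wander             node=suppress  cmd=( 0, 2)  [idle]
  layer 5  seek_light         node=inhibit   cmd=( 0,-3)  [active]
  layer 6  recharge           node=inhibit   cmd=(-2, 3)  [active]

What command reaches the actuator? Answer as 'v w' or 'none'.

none

L0 grasp: idle → wire = none
L1 align_heading: active, inhibitor → wire = none
L2 halt: active, inhibitor → wire = none
L3 track_target: idle → wire stays none
L4 wander: idle → wire stays none
L5 seek_light: active, inhibitor → wire = none
L6 recharge: active, inhibitor → wire = none
actuator = none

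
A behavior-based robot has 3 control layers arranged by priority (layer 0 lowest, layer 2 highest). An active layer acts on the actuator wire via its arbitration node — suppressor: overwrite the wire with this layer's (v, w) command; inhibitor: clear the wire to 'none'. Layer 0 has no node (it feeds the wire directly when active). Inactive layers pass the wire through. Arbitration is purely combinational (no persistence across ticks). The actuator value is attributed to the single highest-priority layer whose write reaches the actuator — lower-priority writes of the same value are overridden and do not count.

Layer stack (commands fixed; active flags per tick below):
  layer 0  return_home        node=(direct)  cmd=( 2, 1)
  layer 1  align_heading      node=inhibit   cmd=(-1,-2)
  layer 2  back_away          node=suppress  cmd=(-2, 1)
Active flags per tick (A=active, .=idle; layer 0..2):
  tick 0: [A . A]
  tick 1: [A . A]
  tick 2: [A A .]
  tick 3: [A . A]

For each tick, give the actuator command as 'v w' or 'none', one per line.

tick 0:
  L0 return_home: active, feeds wire = (2, 1)
  L1 align_heading: idle → wire stays (2, 1)
  L2 back_away: active, suppressor → wire = (-2, 1)
  actuator = (-2, 1)
tick 1:
  L0 return_home: active, feeds wire = (2, 1)
  L1 align_heading: idle → wire stays (2, 1)
  L2 back_away: active, suppressor → wire = (-2, 1)
  actuator = (-2, 1)
tick 2:
  L0 return_home: active, feeds wire = (2, 1)
  L1 align_heading: active, inhibitor → wire = none
  L2 back_away: idle → wire stays none
  actuator = none
tick 3:
  L0 return_home: active, feeds wire = (2, 1)
  L1 align_heading: idle → wire stays (2, 1)
  L2 back_away: active, suppressor → wire = (-2, 1)
  actuator = (-2, 1)

-2 1
-2 1
none
-2 1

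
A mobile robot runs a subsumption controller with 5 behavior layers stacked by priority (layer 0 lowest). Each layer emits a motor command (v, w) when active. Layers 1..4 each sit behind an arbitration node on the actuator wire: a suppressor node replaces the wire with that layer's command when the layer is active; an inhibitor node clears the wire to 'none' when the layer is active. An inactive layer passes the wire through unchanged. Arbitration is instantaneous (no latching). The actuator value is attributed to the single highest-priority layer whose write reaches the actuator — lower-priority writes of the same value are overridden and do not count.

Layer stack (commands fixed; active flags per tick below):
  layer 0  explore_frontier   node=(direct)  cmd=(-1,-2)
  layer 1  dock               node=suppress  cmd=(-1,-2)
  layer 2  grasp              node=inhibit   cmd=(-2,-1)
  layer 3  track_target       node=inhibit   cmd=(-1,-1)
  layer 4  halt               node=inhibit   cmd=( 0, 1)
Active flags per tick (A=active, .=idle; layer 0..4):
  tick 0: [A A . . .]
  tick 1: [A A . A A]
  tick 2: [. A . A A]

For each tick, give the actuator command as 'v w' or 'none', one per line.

tick 0:
  [0] explore_frontier on; wire := (-1, -2)
  [1] dock on (suppress); wire := (-1, -2)
  [2] grasp off; pass (-1, -2)
  [3] track_target off; pass (-1, -2)
  [4] halt off; pass (-1, -2)
  output (-1, -2)
tick 1:
  [0] explore_frontier on; wire := (-1, -2)
  [1] dock on (suppress); wire := (-1, -2)
  [2] grasp off; pass (-1, -2)
  [3] track_target on (inhibit); wire := none
  [4] halt on (inhibit); wire := none
  output none
tick 2:
  [0] explore_frontier off; wire := none
  [1] dock on (suppress); wire := (-1, -2)
  [2] grasp off; pass (-1, -2)
  [3] track_target on (inhibit); wire := none
  [4] halt on (inhibit); wire := none
  output none

-1 -2
none
none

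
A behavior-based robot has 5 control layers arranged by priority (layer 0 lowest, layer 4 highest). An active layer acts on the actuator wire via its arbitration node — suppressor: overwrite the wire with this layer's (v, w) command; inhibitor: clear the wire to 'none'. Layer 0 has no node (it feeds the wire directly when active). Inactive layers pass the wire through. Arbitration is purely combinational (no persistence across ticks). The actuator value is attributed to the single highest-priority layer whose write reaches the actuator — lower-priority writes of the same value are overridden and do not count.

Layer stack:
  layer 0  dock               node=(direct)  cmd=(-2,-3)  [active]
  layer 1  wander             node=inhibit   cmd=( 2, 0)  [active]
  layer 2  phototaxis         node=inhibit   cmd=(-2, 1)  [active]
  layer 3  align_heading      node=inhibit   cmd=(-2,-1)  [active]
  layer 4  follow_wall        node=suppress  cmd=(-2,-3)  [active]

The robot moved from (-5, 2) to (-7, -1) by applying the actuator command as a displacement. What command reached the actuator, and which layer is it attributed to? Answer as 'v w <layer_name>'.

displacement = (-7, -1) − (-5, 2) = (-2, -3)
[0] dock on; wire := (-2, -3)
[1] wander on (inhibit); wire := none
[2] phototaxis on (inhibit); wire := none
[3] align_heading on (inhibit); wire := none
[4] follow_wall on (suppress); wire := (-2, -3)
output (-2, -3) — from layer 4 (follow_wall)

-2 -3 follow_wall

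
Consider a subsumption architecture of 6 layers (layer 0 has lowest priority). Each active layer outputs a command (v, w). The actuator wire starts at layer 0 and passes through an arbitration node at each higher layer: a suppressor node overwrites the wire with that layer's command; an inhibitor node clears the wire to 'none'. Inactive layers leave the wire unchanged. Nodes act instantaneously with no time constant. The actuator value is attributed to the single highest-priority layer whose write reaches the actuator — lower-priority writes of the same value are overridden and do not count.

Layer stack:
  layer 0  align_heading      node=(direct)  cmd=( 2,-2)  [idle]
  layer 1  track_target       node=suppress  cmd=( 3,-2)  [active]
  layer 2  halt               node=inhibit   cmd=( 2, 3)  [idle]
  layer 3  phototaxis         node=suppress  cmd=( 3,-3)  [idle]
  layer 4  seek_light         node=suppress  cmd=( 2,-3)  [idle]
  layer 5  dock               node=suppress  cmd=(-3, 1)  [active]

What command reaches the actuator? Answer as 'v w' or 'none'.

-3 1

[0] align_heading off; wire := none
[1] track_target on (suppress); wire := (3, -2)
[2] halt off; pass (3, -2)
[3] phototaxis off; pass (3, -2)
[4] seek_light off; pass (3, -2)
[5] dock on (suppress); wire := (-3, 1)
output (-3, 1)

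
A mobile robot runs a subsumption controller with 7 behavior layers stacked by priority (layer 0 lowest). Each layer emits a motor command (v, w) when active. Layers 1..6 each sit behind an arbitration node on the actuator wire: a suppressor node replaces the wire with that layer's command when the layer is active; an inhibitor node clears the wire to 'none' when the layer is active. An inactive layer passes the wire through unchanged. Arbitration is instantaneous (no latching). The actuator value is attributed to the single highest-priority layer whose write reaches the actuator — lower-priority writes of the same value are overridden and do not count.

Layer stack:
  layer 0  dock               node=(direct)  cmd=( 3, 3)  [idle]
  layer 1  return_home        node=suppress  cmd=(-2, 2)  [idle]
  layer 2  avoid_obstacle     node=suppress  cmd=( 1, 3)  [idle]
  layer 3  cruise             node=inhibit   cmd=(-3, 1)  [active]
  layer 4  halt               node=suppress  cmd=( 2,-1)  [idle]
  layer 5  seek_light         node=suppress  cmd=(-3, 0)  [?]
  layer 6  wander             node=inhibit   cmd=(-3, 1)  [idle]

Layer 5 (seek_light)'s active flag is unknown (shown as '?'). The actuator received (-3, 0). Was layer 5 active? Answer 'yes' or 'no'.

If layer 5 is active=yes:
  actuator would be (-3, 0)
If layer 5 is active=no:
  actuator would be none
Observed (-3, 0), so layer 5 was active.

yes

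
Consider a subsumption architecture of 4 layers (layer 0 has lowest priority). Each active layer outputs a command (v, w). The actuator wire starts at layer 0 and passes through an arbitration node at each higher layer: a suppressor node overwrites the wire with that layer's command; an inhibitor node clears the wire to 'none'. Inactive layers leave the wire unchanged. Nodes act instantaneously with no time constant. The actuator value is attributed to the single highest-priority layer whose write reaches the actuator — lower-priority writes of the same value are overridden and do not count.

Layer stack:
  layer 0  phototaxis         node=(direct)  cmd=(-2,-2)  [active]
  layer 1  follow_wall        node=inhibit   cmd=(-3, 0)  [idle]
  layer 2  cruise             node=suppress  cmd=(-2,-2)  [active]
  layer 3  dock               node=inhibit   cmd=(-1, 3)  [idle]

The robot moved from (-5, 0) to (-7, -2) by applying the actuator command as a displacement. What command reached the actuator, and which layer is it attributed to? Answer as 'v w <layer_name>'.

-2 -2 cruise

displacement = (-7, -2) − (-5, 0) = (-2, -2)
[0] phototaxis on; wire := (-2, -2)
[1] follow_wall off; pass (-2, -2)
[2] cruise on (suppress); wire := (-2, -2)
[3] dock off; pass (-2, -2)
output (-2, -2) — from layer 2 (cruise)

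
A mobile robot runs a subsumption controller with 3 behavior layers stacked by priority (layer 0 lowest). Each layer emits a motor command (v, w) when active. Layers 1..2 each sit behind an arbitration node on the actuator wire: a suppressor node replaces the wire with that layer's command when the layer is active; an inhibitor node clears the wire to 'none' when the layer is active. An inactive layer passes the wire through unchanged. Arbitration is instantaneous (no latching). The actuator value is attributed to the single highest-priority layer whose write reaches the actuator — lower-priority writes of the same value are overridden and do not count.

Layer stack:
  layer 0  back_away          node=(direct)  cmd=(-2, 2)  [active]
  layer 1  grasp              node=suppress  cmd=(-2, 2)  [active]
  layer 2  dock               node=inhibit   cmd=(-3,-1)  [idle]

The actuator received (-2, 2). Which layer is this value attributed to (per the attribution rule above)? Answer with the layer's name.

layer 0 (back_away) active — direct: (-2, 2)
layer 1 (grasp) active — suppresses: (-2, 2)
layer 2 (dock) idle — unchanged: (-2, 2)
→ actuator (-2, 2)
last writer: layer 1 = grasp

grasp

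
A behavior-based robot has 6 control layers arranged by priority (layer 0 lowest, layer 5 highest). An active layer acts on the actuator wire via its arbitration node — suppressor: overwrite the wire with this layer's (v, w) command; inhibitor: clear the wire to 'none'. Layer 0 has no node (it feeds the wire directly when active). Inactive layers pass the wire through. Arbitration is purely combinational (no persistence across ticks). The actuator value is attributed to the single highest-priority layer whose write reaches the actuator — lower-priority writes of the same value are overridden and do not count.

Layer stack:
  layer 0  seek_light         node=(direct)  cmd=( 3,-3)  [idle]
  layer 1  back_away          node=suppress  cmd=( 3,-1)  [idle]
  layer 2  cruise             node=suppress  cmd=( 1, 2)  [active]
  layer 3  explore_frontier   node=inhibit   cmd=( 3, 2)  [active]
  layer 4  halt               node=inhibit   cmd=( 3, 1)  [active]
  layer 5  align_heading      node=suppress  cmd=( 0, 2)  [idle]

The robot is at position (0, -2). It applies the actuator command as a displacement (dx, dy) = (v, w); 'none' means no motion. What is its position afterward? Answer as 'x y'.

0 -2

layer 0 (seek_light) idle — none
layer 1 (back_away) idle — unchanged: none
layer 2 (cruise) active — suppresses: (1, 2)
layer 3 (explore_frontier) active — inhibits: none
layer 4 (halt) active — inhibits: none
layer 5 (align_heading) idle — unchanged: none
→ actuator none
position: (0, -2) + none = (0, -2)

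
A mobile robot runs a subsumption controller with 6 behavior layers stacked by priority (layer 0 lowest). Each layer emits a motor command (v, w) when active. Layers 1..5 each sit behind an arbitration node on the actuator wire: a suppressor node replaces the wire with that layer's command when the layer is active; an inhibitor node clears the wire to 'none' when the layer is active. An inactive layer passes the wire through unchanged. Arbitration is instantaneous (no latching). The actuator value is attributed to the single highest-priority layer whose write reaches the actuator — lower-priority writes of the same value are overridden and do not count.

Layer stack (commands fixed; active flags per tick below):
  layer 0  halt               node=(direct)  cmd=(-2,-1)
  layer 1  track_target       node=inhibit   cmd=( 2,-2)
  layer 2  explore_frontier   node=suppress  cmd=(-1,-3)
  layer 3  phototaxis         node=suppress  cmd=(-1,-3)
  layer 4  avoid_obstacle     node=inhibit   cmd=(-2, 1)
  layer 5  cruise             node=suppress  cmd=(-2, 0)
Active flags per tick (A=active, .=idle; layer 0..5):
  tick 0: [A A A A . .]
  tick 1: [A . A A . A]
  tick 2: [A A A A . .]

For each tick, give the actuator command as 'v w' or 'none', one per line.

tick 0:
  layer 0 (halt) active — direct: (-2, -1)
  layer 1 (track_target) active — inhibits: none
  layer 2 (explore_frontier) active — suppresses: (-1, -3)
  layer 3 (phototaxis) active — suppresses: (-1, -3)
  layer 4 (avoid_obstacle) idle — unchanged: (-1, -3)
  layer 5 (cruise) idle — unchanged: (-1, -3)
  → actuator (-1, -3)
tick 1:
  layer 0 (halt) active — direct: (-2, -1)
  layer 1 (track_target) idle — unchanged: (-2, -1)
  layer 2 (explore_frontier) active — suppresses: (-1, -3)
  layer 3 (phototaxis) active — suppresses: (-1, -3)
  layer 4 (avoid_obstacle) idle — unchanged: (-1, -3)
  layer 5 (cruise) active — suppresses: (-2, 0)
  → actuator (-2, 0)
tick 2:
  layer 0 (halt) active — direct: (-2, -1)
  layer 1 (track_target) active — inhibits: none
  layer 2 (explore_frontier) active — suppresses: (-1, -3)
  layer 3 (phototaxis) active — suppresses: (-1, -3)
  layer 4 (avoid_obstacle) idle — unchanged: (-1, -3)
  layer 5 (cruise) idle — unchanged: (-1, -3)
  → actuator (-1, -3)

-1 -3
-2 0
-1 -3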